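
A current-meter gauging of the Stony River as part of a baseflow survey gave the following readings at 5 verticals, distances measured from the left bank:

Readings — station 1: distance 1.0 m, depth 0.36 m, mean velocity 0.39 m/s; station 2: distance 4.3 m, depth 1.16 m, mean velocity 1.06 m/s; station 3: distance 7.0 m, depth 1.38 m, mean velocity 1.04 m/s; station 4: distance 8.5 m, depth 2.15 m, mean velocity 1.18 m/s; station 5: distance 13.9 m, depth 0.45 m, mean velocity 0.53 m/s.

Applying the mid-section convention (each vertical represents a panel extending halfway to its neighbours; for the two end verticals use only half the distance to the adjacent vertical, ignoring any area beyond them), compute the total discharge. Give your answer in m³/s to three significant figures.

w_1 = (4.3 − 1.0)/2 = 1.65 m; q_1 = 0.39 × 0.36 × 1.65 = 0.2317 m³/s
w_2 = (7.0 − 1.0)/2 = 3 m; q_2 = 1.06 × 1.16 × 3 = 3.689 m³/s
w_3 = (8.5 − 4.3)/2 = 2.1 m; q_3 = 1.04 × 1.38 × 2.1 = 3.014 m³/s
w_4 = (13.9 − 7.0)/2 = 3.45 m; q_4 = 1.18 × 2.15 × 3.45 = 8.753 m³/s
w_5 = (13.9 − 8.5)/2 = 2.7 m; q_5 = 0.53 × 0.45 × 2.7 = 0.6440 m³/s
Q = Σ qᵢ = 16.33 m³/s

16.3 m³/s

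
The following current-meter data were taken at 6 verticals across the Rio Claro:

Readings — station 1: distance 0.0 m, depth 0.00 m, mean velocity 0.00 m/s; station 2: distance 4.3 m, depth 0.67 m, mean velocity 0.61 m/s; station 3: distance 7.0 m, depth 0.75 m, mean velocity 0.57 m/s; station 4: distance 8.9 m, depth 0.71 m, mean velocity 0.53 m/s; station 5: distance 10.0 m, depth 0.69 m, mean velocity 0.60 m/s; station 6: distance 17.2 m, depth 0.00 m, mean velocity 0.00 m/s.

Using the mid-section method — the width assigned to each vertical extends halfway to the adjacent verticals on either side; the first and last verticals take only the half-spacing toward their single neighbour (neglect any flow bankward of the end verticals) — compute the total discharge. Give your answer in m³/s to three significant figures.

w_2 = (7.0 − 0.0)/2 = 3.5 m; q_2 = 0.61 × 0.67 × 3.5 = 1.430 m³/s
w_3 = (8.9 − 4.3)/2 = 2.3 m; q_3 = 0.57 × 0.75 × 2.3 = 0.9833 m³/s
w_4 = (10.0 − 7.0)/2 = 1.5 m; q_4 = 0.53 × 0.71 × 1.5 = 0.5645 m³/s
w_5 = (17.2 − 8.9)/2 = 4.15 m; q_5 = 0.60 × 0.69 × 4.15 = 1.718 m³/s
Stations 1, 6 contribute zero (depth or velocity is 0).
Q = Σ qᵢ = 4.696 m³/s

4.70 m³/s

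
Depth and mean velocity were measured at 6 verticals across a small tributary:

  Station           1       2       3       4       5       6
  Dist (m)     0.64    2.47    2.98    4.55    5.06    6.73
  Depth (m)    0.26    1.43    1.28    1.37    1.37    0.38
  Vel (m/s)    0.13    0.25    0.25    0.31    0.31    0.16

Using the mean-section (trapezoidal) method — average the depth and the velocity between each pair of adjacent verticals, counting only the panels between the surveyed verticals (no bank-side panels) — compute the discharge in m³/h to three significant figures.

5790 m³/h

Panel 1-2: Δb = 1.83 m, d̄ = (0.26+1.43)/2 = 0.845, v̄ = (0.13+0.25)/2 = 0.19 → q = 1.83×0.845×0.19 = 0.2938 m³/s
Panel 2-3: Δb = 0.51 m, d̄ = (1.43+1.28)/2 = 1.355, v̄ = (0.25+0.25)/2 = 0.25 → q = 0.51×1.355×0.25 = 0.1728 m³/s
Panel 3-4: Δb = 1.57 m, d̄ = (1.28+1.37)/2 = 1.325, v̄ = (0.25+0.31)/2 = 0.28 → q = 1.57×1.325×0.28 = 0.5825 m³/s
Panel 4-5: Δb = 0.51 m, d̄ = (1.37+1.37)/2 = 1.37, v̄ = (0.31+0.31)/2 = 0.31 → q = 0.51×1.37×0.31 = 0.2166 m³/s
Panel 5-6: Δb = 1.67 m, d̄ = (1.37+0.38)/2 = 0.875, v̄ = (0.31+0.16)/2 = 0.235 → q = 1.67×0.875×0.235 = 0.3434 m³/s
Q = Σ q = 1.609 m³/s
= 1.609 × 3600 = 5793 m³/h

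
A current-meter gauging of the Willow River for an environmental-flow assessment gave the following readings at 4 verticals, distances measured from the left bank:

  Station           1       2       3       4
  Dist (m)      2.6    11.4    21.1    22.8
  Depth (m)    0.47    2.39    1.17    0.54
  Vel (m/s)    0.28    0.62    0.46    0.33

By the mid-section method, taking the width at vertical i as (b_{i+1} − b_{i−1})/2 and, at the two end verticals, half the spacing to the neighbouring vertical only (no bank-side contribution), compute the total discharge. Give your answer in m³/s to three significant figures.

w_1 = (11.4 − 2.6)/2 = 4.4 m; q_1 = 0.28 × 0.47 × 4.4 = 0.5790 m³/s
w_2 = (21.1 − 2.6)/2 = 9.25 m; q_2 = 0.62 × 2.39 × 9.25 = 13.71 m³/s
w_3 = (22.8 − 11.4)/2 = 5.7 m; q_3 = 0.46 × 1.17 × 5.7 = 3.068 m³/s
w_4 = (22.8 − 21.1)/2 = 0.85 m; q_4 = 0.33 × 0.54 × 0.85 = 0.1515 m³/s
Q = Σ qᵢ = 17.50 m³/s

17.5 m³/s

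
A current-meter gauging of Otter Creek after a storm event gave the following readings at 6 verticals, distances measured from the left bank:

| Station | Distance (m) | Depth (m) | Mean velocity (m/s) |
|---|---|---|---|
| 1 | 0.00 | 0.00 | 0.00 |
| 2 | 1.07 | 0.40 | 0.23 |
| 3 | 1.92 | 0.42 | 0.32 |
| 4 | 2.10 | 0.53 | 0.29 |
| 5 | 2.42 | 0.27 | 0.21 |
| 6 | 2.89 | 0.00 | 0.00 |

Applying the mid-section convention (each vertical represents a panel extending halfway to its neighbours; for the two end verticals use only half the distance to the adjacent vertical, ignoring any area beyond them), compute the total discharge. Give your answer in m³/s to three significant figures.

w_2 = (1.92 − 0.00)/2 = 0.96 m; q_2 = 0.23 × 0.40 × 0.96 = 0.08832 m³/s
w_3 = (2.10 − 1.07)/2 = 0.515 m; q_3 = 0.32 × 0.42 × 0.515 = 0.06922 m³/s
w_4 = (2.42 − 1.92)/2 = 0.25 m; q_4 = 0.29 × 0.53 × 0.25 = 0.03843 m³/s
w_5 = (2.89 − 2.10)/2 = 0.395 m; q_5 = 0.21 × 0.27 × 0.395 = 0.02240 m³/s
Stations 1, 6 contribute zero (depth or velocity is 0).
Q = Σ qᵢ = 0.2184 m³/s

0.218 m³/s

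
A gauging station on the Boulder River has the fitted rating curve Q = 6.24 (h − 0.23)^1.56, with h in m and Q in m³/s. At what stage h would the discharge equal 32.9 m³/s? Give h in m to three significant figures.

3.13 m

h − h₀ = (Q/C)^(1/b) = (32.9/6.24)^(1/1.56) = 2.903 m
h = 0.23 + 2.903 = 3.133 m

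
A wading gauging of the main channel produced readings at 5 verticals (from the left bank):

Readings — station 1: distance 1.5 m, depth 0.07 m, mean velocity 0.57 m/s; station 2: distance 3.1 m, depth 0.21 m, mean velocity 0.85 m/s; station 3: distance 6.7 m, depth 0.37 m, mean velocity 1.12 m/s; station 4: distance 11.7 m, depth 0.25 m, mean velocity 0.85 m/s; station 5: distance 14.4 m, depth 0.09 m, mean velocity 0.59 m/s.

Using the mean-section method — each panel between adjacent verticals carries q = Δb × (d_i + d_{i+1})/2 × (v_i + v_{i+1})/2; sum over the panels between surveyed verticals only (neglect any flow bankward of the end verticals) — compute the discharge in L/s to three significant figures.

Panel 1-2: Δb = 1.6 m, d̄ = (0.07+0.21)/2 = 0.14, v̄ = (0.57+0.85)/2 = 0.71 → q = 1.6×0.14×0.71 = 0.1590 m³/s
Panel 2-3: Δb = 3.6 m, d̄ = (0.21+0.37)/2 = 0.29, v̄ = (0.85+1.12)/2 = 0.985 → q = 3.6×0.29×0.985 = 1.028 m³/s
Panel 3-4: Δb = 5 m, d̄ = (0.37+0.25)/2 = 0.31, v̄ = (1.12+0.85)/2 = 0.985 → q = 5×0.31×0.985 = 1.527 m³/s
Panel 4-5: Δb = 2.7 m, d̄ = (0.25+0.09)/2 = 0.17, v̄ = (0.85+0.59)/2 = 0.72 → q = 2.7×0.17×0.72 = 0.3305 m³/s
Q = Σ q = 3.045 m³/s
= 3.045 × 1000 = 3045 L/s

3040 L/s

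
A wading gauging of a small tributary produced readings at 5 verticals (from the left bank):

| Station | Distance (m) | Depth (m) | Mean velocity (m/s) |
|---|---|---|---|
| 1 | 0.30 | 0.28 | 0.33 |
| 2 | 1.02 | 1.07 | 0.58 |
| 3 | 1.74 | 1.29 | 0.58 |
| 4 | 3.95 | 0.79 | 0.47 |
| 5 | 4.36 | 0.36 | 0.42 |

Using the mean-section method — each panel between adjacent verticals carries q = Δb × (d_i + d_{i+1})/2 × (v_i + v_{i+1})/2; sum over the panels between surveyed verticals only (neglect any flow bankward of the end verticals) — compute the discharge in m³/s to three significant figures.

Panel 1-2: Δb = 0.72 m, d̄ = (0.28+1.07)/2 = 0.675, v̄ = (0.33+0.58)/2 = 0.455 → q = 0.72×0.675×0.455 = 0.2211 m³/s
Panel 2-3: Δb = 0.72 m, d̄ = (1.07+1.29)/2 = 1.18, v̄ = (0.58+0.58)/2 = 0.58 → q = 0.72×1.18×0.58 = 0.4928 m³/s
Panel 3-4: Δb = 2.21 m, d̄ = (1.29+0.79)/2 = 1.04, v̄ = (0.58+0.47)/2 = 0.525 → q = 2.21×1.04×0.525 = 1.207 m³/s
Panel 4-5: Δb = 0.41 m, d̄ = (0.79+0.36)/2 = 0.575, v̄ = (0.47+0.42)/2 = 0.445 → q = 0.41×0.575×0.445 = 0.1049 m³/s
Q = Σ q = 2.025 m³/s

2.03 m³/s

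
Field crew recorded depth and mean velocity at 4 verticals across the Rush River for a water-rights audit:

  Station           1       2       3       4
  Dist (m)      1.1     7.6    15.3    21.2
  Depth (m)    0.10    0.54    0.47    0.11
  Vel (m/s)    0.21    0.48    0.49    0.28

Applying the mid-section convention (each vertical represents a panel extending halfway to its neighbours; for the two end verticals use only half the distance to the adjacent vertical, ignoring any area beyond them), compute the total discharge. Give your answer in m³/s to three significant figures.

w_1 = (7.6 − 1.1)/2 = 3.25 m; q_1 = 0.21 × 0.10 × 3.25 = 0.06825 m³/s
w_2 = (15.3 − 1.1)/2 = 7.1 m; q_2 = 0.48 × 0.54 × 7.1 = 1.840 m³/s
w_3 = (21.2 − 7.6)/2 = 6.8 m; q_3 = 0.49 × 0.47 × 6.8 = 1.566 m³/s
w_4 = (21.2 − 15.3)/2 = 2.95 m; q_4 = 0.28 × 0.11 × 2.95 = 0.09086 m³/s
Q = Σ qᵢ = 3.565 m³/s

3.57 m³/s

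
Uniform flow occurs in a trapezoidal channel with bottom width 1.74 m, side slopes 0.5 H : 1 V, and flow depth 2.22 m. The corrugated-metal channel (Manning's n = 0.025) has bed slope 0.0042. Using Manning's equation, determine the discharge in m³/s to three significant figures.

15.8 m³/s

A = (b + z·y)·y = (1.74 + 0.5×2.22)×2.22 = 6.327 m²
P = b + 2y√(1+z²) = 1.74 + 2×2.22×√(1+0.5²) = 6.704 m
R = A/P = 6.327/6.704 = 0.9438 m
Q = (1/n)·A·R^(2/3)·S^(1/2) = (1/0.025) × 6.327 × 0.9438^(2/3) × 0.0042^(1/2) = 15.78 m³/s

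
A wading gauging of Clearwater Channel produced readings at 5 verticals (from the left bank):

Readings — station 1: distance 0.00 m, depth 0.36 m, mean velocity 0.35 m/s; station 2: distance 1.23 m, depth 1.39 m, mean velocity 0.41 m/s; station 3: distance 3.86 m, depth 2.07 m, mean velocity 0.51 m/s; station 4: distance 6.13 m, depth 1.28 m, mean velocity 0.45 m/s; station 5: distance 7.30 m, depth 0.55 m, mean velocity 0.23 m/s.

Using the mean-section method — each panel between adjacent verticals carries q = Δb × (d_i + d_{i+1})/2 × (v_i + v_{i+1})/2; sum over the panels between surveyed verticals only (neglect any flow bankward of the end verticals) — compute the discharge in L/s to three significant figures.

Panel 1-2: Δb = 1.23 m, d̄ = (0.36+1.39)/2 = 0.875, v̄ = (0.35+0.41)/2 = 0.38 → q = 1.23×0.875×0.38 = 0.4090 m³/s
Panel 2-3: Δb = 2.63 m, d̄ = (1.39+2.07)/2 = 1.73, v̄ = (0.41+0.51)/2 = 0.46 → q = 2.63×1.73×0.46 = 2.093 m³/s
Panel 3-4: Δb = 2.27 m, d̄ = (2.07+1.28)/2 = 1.675, v̄ = (0.51+0.45)/2 = 0.48 → q = 2.27×1.675×0.48 = 1.825 m³/s
Panel 4-5: Δb = 1.17 m, d̄ = (1.28+0.55)/2 = 0.915, v̄ = (0.45+0.23)/2 = 0.34 → q = 1.17×0.915×0.34 = 0.3640 m³/s
Q = Σ q = 4.691 m³/s
= 4.691 × 1000 = 4691 L/s

4690 L/s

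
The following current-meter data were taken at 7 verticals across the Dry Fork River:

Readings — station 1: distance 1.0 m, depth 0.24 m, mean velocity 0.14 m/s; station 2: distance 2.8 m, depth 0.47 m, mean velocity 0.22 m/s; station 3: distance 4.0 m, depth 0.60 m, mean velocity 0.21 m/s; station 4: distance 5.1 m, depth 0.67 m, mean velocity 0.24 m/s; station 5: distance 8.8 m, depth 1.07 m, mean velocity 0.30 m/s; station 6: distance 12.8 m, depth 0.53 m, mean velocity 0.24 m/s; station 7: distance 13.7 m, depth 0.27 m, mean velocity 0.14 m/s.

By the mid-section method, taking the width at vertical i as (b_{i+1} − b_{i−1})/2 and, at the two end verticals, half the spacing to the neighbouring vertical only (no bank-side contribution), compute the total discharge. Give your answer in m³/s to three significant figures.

2.28 m³/s

w_1 = (2.8 − 1.0)/2 = 0.9 m; q_1 = 0.14 × 0.24 × 0.9 = 0.03024 m³/s
w_2 = (4.0 − 1.0)/2 = 1.5 m; q_2 = 0.22 × 0.47 × 1.5 = 0.1551 m³/s
w_3 = (5.1 − 2.8)/2 = 1.15 m; q_3 = 0.21 × 0.60 × 1.15 = 0.1449 m³/s
w_4 = (8.8 − 4.0)/2 = 2.4 m; q_4 = 0.24 × 0.67 × 2.4 = 0.3859 m³/s
w_5 = (12.8 − 5.1)/2 = 3.85 m; q_5 = 0.30 × 1.07 × 3.85 = 1.236 m³/s
w_6 = (13.7 − 8.8)/2 = 2.45 m; q_6 = 0.24 × 0.53 × 2.45 = 0.3116 m³/s
w_7 = (13.7 − 12.8)/2 = 0.45 m; q_7 = 0.14 × 0.27 × 0.45 = 0.01701 m³/s
Q = Σ qᵢ = 2.281 m³/s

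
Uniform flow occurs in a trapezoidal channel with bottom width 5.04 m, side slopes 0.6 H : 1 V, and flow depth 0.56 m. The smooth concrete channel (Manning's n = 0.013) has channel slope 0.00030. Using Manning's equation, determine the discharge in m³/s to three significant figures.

2.44 m³/s

A = (b + z·y)·y = (5.04 + 0.6×0.56)×0.56 = 3.011 m²
P = b + 2y√(1+z²) = 5.04 + 2×0.56×√(1+0.6²) = 6.346 m
R = A/P = 3.011/6.346 = 0.4744 m
Q = (1/n)·A·R^(2/3)·S^(1/2) = (1/0.013) × 3.011 × 0.4744^(2/3) × 0.00030^(1/2) = 2.440 m³/s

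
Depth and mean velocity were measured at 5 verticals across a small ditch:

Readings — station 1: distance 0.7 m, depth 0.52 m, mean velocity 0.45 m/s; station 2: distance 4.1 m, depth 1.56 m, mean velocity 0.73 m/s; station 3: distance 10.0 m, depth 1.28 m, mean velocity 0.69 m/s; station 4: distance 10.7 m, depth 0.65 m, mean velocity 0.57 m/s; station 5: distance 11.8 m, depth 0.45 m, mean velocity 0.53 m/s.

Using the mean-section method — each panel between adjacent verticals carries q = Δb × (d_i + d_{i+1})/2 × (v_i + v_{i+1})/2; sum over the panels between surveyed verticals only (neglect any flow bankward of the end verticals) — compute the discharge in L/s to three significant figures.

8790 L/s

Panel 1-2: Δb = 3.4 m, d̄ = (0.52+1.56)/2 = 1.04, v̄ = (0.45+0.73)/2 = 0.59 → q = 3.4×1.04×0.59 = 2.086 m³/s
Panel 2-3: Δb = 5.9 m, d̄ = (1.56+1.28)/2 = 1.42, v̄ = (0.73+0.69)/2 = 0.71 → q = 5.9×1.42×0.71 = 5.948 m³/s
Panel 3-4: Δb = 0.7 m, d̄ = (1.28+0.65)/2 = 0.965, v̄ = (0.69+0.57)/2 = 0.63 → q = 0.7×0.965×0.63 = 0.4256 m³/s
Panel 4-5: Δb = 1.1 m, d̄ = (0.65+0.45)/2 = 0.55, v̄ = (0.57+0.53)/2 = 0.55 → q = 1.1×0.55×0.55 = 0.3328 m³/s
Q = Σ q = 8.793 m³/s
= 8.793 × 1000 = 8793 L/s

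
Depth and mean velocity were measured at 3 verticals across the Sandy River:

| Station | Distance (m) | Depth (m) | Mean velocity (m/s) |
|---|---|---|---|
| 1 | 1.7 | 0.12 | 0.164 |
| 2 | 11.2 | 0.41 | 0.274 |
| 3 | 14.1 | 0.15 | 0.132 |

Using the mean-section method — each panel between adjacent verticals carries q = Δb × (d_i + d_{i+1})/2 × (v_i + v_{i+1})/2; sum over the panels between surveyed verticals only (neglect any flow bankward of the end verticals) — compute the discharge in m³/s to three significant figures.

0.716 m³/s

Panel 1-2: Δb = 9.5 m, d̄ = (0.12+0.41)/2 = 0.265, v̄ = (0.164+0.274)/2 = 0.219 → q = 9.5×0.265×0.219 = 0.5513 m³/s
Panel 2-3: Δb = 2.9 m, d̄ = (0.41+0.15)/2 = 0.28, v̄ = (0.274+0.132)/2 = 0.203 → q = 2.9×0.28×0.203 = 0.1648 m³/s
Q = Σ q = 0.7162 m³/s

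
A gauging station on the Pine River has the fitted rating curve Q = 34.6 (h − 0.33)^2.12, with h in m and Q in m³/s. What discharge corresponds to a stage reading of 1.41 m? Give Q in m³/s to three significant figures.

Q = 34.6 × (1.41 − 0.33)^2.12 = 34.6 × 1.08^2.12 = 40.73 m³/s

40.7 m³/s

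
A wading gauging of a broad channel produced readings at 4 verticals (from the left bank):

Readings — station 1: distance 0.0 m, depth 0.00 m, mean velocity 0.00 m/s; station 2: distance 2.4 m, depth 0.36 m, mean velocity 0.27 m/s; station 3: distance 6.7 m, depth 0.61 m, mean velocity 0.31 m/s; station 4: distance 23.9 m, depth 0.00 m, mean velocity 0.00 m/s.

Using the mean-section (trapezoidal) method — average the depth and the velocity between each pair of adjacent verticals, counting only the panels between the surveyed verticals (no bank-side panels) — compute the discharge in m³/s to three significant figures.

Panel 1-2: Δb = 2.4 m, d̄ = (0.00+0.36)/2 = 0.18, v̄ = (0.00+0.27)/2 = 0.135 → q = 2.4×0.18×0.135 = 0.05832 m³/s
Panel 2-3: Δb = 4.3 m, d̄ = (0.36+0.61)/2 = 0.485, v̄ = (0.27+0.31)/2 = 0.29 → q = 4.3×0.485×0.29 = 0.6048 m³/s
Panel 3-4: Δb = 17.2 m, d̄ = (0.61+0.00)/2 = 0.305, v̄ = (0.31+0.00)/2 = 0.155 → q = 17.2×0.305×0.155 = 0.8131 m³/s
Q = Σ q = 1.476 m³/s

1.48 m³/s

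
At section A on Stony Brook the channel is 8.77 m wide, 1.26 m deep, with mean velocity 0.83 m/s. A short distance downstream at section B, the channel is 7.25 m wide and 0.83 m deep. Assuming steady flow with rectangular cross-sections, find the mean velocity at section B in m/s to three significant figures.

1.52 m/s

Q = A₁V₁ = (8.77×1.26) × 0.83 = 9.172 m³/s
A₂ = 7.25 × 0.83 = 6.018 m²
V₂ = Q/A₂ = 9.172/6.018 = 1.524 m/s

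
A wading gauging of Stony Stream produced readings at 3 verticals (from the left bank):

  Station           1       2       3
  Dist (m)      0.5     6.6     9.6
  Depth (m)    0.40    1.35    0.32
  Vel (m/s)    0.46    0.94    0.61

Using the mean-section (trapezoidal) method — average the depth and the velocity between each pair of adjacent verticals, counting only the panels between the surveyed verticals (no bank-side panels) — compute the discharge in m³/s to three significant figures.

Panel 1-2: Δb = 6.1 m, d̄ = (0.40+1.35)/2 = 0.875, v̄ = (0.46+0.94)/2 = 0.7 → q = 6.1×0.875×0.7 = 3.736 m³/s
Panel 2-3: Δb = 3 m, d̄ = (1.35+0.32)/2 = 0.835, v̄ = (0.94+0.61)/2 = 0.775 → q = 3×0.835×0.775 = 1.941 m³/s
Q = Σ q = 5.678 m³/s

5.68 m³/s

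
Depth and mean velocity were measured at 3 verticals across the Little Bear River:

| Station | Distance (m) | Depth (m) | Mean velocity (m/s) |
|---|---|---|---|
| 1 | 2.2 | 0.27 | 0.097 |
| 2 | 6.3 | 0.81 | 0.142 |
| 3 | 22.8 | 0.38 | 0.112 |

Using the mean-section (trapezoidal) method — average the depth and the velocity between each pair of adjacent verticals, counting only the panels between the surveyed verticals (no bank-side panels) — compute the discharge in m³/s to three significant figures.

Panel 1-2: Δb = 4.1 m, d̄ = (0.27+0.81)/2 = 0.54, v̄ = (0.097+0.142)/2 = 0.1195 → q = 4.1×0.54×0.1195 = 0.2646 m³/s
Panel 2-3: Δb = 16.5 m, d̄ = (0.81+0.38)/2 = 0.595, v̄ = (0.142+0.112)/2 = 0.127 → q = 16.5×0.595×0.127 = 1.247 m³/s
Q = Σ q = 1.511 m³/s

1.51 m³/s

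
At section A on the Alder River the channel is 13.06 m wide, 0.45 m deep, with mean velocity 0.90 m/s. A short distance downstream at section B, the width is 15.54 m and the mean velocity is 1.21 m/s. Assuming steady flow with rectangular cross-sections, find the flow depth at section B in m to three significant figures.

Q = A₁V₁ = (13.06×0.45) × 0.90 = 5.289 m³/s
d₂ = Q/(b₂ V₂) = 5.289/(15.54×1.21) = 0.2813 m

0.281 m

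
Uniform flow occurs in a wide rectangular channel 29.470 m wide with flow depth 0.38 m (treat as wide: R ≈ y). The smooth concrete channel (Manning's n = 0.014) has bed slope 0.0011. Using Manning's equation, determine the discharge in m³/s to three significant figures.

A = b·y = 29.470 × 0.38 = 11.20 m²
Wide channel: R ≈ y = 0.38 m
Q = (1/n)·A·R^(2/3)·S^(1/2) = (1/0.014) × 11.20 × 0.3800^(2/3) × 0.0011^(1/2) = 13.92 m³/s

13.9 m³/s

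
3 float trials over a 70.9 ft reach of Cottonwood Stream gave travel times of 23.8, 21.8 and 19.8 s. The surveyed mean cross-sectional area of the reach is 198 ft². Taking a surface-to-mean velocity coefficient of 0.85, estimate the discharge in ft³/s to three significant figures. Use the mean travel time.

t̄ = (23.8 + 21.8 + 19.8) / 3 = 21.8 s
v_surface = L / t̄ = 70.9 / 21.8 = 3.252 ft/s
v_mean = 0.85 × 3.252 = 2.764 ft/s
Q = A × v_mean = 198 × 2.764 = 547.4 ft³/s

547 ft³/s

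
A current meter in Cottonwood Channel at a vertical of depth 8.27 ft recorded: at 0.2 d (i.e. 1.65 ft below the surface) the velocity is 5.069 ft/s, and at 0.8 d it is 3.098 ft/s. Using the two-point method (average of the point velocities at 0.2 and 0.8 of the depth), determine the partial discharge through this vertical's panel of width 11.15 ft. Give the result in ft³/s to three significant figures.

v̄ = (5.069 + 3.098) / 2 = 4.084 ft/s
q = v̄ × d × w = 4.084 × 8.27 × 11.15 = 376.5 ft³/s

377 ft³/s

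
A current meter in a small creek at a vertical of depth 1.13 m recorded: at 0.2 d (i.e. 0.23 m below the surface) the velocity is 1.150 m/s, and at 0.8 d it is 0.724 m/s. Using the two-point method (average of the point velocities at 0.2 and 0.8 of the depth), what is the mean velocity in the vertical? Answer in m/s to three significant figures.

0.937 m/s

v̄ = (1.150 + 0.724) / 2 = 0.9370 m/s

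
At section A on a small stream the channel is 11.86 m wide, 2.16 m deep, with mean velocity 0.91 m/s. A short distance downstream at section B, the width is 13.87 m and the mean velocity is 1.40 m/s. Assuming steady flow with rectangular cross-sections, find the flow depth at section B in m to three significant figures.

Q = A₁V₁ = (11.86×2.16) × 0.91 = 23.31 m³/s
d₂ = Q/(b₂ V₂) = 23.31/(13.87×1.40) = 1.201 m

1.20 m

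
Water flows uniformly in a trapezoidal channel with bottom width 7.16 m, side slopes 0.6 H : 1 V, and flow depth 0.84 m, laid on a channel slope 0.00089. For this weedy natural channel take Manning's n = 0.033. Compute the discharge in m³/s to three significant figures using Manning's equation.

A = (b + z·y)·y = (7.16 + 0.6×0.84)×0.84 = 6.438 m²
P = b + 2y√(1+z²) = 7.16 + 2×0.84×√(1+0.6²) = 9.119 m
R = A/P = 6.438/9.119 = 0.7060 m
Q = (1/n)·A·R^(2/3)·S^(1/2) = (1/0.033) × 6.438 × 0.7060^(2/3) × 0.00089^(1/2) = 4.614 m³/s

4.61 m³/s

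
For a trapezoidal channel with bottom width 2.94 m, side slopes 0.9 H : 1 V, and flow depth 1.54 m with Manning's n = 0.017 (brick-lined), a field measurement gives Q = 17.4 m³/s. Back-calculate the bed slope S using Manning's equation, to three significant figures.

A = (b + z·y)·y = (2.94 + 0.9×1.54)×1.54 = 6.662 m²
P = b + 2y√(1+z²) = 2.94 + 2×1.54×√(1+0.9²) = 7.084 m
R = A/P = 6.662/7.084 = 0.9405 m
S = (Q·n / (1·A·R^(2/3)))² = (17.4×0.017 / (1×6.662×0.9599))² = 0.002140

0.00214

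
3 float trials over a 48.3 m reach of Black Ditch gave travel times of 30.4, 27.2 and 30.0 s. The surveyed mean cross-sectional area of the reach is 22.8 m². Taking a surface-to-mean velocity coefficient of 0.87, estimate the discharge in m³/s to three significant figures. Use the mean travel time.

32.8 m³/s

t̄ = (30.4 + 27.2 + 30.0) / 3 = 29.2 s
v_surface = L / t̄ = 48.3 / 29.2 = 1.654 m/s
v_mean = 0.87 × 1.654 = 1.439 m/s
Q = A × v_mean = 22.8 × 1.439 = 32.81 m³/s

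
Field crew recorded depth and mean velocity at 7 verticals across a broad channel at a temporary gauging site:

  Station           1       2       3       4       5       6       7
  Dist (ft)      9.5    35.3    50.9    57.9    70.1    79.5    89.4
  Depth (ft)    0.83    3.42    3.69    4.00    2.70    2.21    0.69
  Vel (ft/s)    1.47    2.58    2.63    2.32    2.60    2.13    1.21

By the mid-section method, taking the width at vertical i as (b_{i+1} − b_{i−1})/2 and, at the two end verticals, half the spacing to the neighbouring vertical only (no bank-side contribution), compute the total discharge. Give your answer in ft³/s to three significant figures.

523 ft³/s

w_1 = (35.3 − 9.5)/2 = 12.9 ft; q_1 = 1.47 × 0.83 × 12.9 = 15.74 ft³/s
w_2 = (50.9 − 9.5)/2 = 20.7 ft; q_2 = 2.58 × 3.42 × 20.7 = 182.6 ft³/s
w_3 = (57.9 − 35.3)/2 = 11.3 ft; q_3 = 2.63 × 3.69 × 11.3 = 109.7 ft³/s
w_4 = (70.1 − 50.9)/2 = 9.6 ft; q_4 = 2.32 × 4.00 × 9.6 = 89.09 ft³/s
w_5 = (79.5 − 57.9)/2 = 10.8 ft; q_5 = 2.60 × 2.70 × 10.8 = 75.82 ft³/s
w_6 = (89.4 − 70.1)/2 = 9.65 ft; q_6 = 2.13 × 2.21 × 9.65 = 45.43 ft³/s
w_7 = (89.4 − 79.5)/2 = 4.95 ft; q_7 = 1.21 × 0.69 × 4.95 = 4.133 ft³/s
Q = Σ qᵢ = 522.5 ft³/s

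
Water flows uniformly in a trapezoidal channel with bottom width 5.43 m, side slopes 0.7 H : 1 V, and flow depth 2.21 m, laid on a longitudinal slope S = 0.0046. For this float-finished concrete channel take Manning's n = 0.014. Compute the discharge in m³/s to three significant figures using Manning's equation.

94.6 m³/s

A = (b + z·y)·y = (5.43 + 0.7×2.21)×2.21 = 15.42 m²
P = b + 2y√(1+z²) = 5.43 + 2×2.21×√(1+0.7²) = 10.83 m
R = A/P = 15.42/10.83 = 1.424 m
Q = (1/n)·A·R^(2/3)·S^(1/2) = (1/0.014) × 15.42 × 1.424^(2/3) × 0.0046^(1/2) = 94.56 m³/s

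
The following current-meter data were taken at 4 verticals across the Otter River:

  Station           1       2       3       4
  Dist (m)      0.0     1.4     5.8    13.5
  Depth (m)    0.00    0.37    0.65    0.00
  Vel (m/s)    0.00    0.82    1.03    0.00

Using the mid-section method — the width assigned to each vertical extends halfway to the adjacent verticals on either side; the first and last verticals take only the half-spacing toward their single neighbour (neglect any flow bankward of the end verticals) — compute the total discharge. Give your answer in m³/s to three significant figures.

w_2 = (5.8 − 0.0)/2 = 2.9 m; q_2 = 0.82 × 0.37 × 2.9 = 0.8799 m³/s
w_3 = (13.5 − 1.4)/2 = 6.05 m; q_3 = 1.03 × 0.65 × 6.05 = 4.050 m³/s
Stations 1, 4 contribute zero (depth or velocity is 0).
Q = Σ qᵢ = 4.930 m³/s

4.93 m³/s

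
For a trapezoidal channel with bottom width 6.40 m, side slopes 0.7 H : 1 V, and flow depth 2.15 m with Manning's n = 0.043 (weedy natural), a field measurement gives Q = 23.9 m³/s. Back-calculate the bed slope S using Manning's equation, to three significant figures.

0.00221

A = (b + z·y)·y = (6.40 + 0.7×2.15)×2.15 = 17.00 m²
P = b + 2y√(1+z²) = 6.40 + 2×2.15×√(1+0.7²) = 11.65 m
R = A/P = 17.00/11.65 = 1.459 m
S = (Q·n / (1·A·R^(2/3)))² = (23.9×0.043 / (1×17.00×1.286))² = 0.002210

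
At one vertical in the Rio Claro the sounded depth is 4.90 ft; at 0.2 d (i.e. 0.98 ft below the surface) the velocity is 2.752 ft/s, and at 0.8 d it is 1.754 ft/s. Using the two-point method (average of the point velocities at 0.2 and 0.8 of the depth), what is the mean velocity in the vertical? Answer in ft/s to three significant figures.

2.25 ft/s

v̄ = (2.752 + 1.754) / 2 = 2.253 ft/s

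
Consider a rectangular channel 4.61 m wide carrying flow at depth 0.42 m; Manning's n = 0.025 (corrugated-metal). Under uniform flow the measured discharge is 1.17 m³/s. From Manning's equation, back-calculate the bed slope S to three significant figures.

A = b·y = 4.61 × 0.42 = 1.936 m²
P = b + 2y = 4.61 + 2×0.42 = 5.450 m
R = A/P = 1.936/5.450 = 0.3553 m
S = (Q·n / (1·A·R^(2/3)))² = (1.17×0.025 / (1×1.936×0.5016))² = 0.0009070

0.000907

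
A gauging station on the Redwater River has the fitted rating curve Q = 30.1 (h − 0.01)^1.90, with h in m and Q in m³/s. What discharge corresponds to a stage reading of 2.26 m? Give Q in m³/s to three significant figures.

Q = 30.1 × (2.26 − 0.01)^1.90 = 30.1 × 2.25^1.90 = 140.5 m³/s

141 m³/s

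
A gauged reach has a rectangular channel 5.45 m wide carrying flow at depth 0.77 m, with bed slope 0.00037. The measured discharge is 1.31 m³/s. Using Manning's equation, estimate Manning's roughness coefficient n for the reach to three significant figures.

A = b·y = 5.45 × 0.77 = 4.197 m²
P = b + 2y = 5.45 + 2×0.77 = 6.990 m
R = A/P = 4.197/6.990 = 0.6004 m
n = (1/Q)·A·R^(2/3)·S^(1/2) = (1/1.31) × 4.197 × 0.7117 × 0.01924 = 0.04385

0.0439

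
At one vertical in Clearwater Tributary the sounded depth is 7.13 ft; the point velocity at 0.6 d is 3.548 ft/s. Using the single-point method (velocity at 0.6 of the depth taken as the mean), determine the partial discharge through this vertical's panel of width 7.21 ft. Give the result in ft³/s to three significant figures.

182 ft³/s

v̄ = v₀.₆ = 3.548 ft/s
q = v̄ × d × w = 3.548 × 7.13 × 7.21 = 182.4 ft³/s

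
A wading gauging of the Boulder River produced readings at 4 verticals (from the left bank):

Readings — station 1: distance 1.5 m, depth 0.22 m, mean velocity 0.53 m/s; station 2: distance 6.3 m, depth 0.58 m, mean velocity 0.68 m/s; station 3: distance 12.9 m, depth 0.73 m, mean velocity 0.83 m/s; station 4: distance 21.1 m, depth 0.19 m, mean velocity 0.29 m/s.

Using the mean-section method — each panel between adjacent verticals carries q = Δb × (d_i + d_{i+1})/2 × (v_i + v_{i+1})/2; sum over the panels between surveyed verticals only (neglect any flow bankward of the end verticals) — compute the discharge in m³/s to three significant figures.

6.54 m³/s

Panel 1-2: Δb = 4.8 m, d̄ = (0.22+0.58)/2 = 0.4, v̄ = (0.53+0.68)/2 = 0.605 → q = 4.8×0.4×0.605 = 1.162 m³/s
Panel 2-3: Δb = 6.6 m, d̄ = (0.58+0.73)/2 = 0.655, v̄ = (0.68+0.83)/2 = 0.755 → q = 6.6×0.655×0.755 = 3.264 m³/s
Panel 3-4: Δb = 8.2 m, d̄ = (0.73+0.19)/2 = 0.46, v̄ = (0.83+0.29)/2 = 0.56 → q = 8.2×0.46×0.56 = 2.112 m³/s
Q = Σ q = 6.538 m³/s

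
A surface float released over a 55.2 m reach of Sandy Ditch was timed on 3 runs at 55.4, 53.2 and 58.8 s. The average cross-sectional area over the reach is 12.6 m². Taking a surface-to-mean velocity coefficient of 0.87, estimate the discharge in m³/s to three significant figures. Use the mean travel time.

t̄ = (55.4 + 53.2 + 58.8) / 3 = 55.8 s
v_surface = L / t̄ = 55.2 / 55.8 = 0.9892 m/s
v_mean = 0.87 × 0.9892 = 0.8606 m/s
Q = A × v_mean = 12.6 × 0.8606 = 10.84 m³/s

10.8 m³/s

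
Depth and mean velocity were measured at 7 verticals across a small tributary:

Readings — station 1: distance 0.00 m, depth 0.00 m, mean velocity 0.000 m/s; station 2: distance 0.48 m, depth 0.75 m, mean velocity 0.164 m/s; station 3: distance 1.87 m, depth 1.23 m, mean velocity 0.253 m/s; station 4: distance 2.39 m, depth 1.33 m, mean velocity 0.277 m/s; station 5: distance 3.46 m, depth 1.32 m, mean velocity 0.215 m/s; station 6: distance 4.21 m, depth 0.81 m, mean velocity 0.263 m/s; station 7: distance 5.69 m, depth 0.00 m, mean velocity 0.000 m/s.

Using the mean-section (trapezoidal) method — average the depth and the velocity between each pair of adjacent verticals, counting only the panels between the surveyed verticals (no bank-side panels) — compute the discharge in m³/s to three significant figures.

Panel 1-2: Δb = 0.48 m, d̄ = (0.00+0.75)/2 = 0.375, v̄ = (0.000+0.164)/2 = 0.082 → q = 0.48×0.375×0.082 = 0.01476 m³/s
Panel 2-3: Δb = 1.39 m, d̄ = (0.75+1.23)/2 = 0.99, v̄ = (0.164+0.253)/2 = 0.2085 → q = 1.39×0.99×0.2085 = 0.2869 m³/s
Panel 3-4: Δb = 0.52 m, d̄ = (1.23+1.33)/2 = 1.28, v̄ = (0.253+0.277)/2 = 0.265 → q = 0.52×1.28×0.265 = 0.1764 m³/s
Panel 4-5: Δb = 1.07 m, d̄ = (1.33+1.32)/2 = 1.325, v̄ = (0.277+0.215)/2 = 0.246 → q = 1.07×1.325×0.246 = 0.3488 m³/s
Panel 5-6: Δb = 0.75 m, d̄ = (1.32+0.81)/2 = 1.065, v̄ = (0.215+0.263)/2 = 0.239 → q = 0.75×1.065×0.239 = 0.1909 m³/s
Panel 6-7: Δb = 1.48 m, d̄ = (0.81+0.00)/2 = 0.405, v̄ = (0.263+0.000)/2 = 0.1315 → q = 1.48×0.405×0.1315 = 0.07882 m³/s
Q = Σ q = 1.097 m³/s

1.10 m³/s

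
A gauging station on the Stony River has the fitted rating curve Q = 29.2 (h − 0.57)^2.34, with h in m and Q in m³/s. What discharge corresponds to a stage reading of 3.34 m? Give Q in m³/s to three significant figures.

317 m³/s

Q = 29.2 × (3.34 − 0.57)^2.34 = 29.2 × 2.77^2.34 = 316.8 m³/s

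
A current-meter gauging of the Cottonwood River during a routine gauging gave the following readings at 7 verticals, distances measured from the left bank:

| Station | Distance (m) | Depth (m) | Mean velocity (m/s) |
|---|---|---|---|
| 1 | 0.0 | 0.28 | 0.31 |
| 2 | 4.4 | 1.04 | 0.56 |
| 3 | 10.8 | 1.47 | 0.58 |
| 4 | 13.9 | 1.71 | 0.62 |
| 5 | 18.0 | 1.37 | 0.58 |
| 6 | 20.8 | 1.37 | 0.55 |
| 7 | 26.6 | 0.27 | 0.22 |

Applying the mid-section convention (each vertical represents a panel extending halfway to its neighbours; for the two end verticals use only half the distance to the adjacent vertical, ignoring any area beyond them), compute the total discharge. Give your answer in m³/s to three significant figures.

17.4 m³/s

w_1 = (4.4 − 0.0)/2 = 2.2 m; q_1 = 0.31 × 0.28 × 2.2 = 0.1910 m³/s
w_2 = (10.8 − 0.0)/2 = 5.4 m; q_2 = 0.56 × 1.04 × 5.4 = 3.145 m³/s
w_3 = (13.9 − 4.4)/2 = 4.75 m; q_3 = 0.58 × 1.47 × 4.75 = 4.050 m³/s
w_4 = (18.0 − 10.8)/2 = 3.6 m; q_4 = 0.62 × 1.71 × 3.6 = 3.817 m³/s
w_5 = (20.8 − 13.9)/2 = 3.45 m; q_5 = 0.58 × 1.37 × 3.45 = 2.741 m³/s
w_6 = (26.6 − 18.0)/2 = 4.3 m; q_6 = 0.55 × 1.37 × 4.3 = 3.240 m³/s
w_7 = (26.6 − 20.8)/2 = 2.9 m; q_7 = 0.22 × 0.27 × 2.9 = 0.1723 m³/s
Q = Σ qᵢ = 17.36 m³/s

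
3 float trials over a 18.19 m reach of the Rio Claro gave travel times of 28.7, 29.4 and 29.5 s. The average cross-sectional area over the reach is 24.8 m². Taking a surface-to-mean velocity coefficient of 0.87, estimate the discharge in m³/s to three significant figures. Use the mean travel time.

13.4 m³/s

t̄ = (28.7 + 29.4 + 29.5) / 3 = 29.2 s
v_surface = L / t̄ = 18.19 / 29.2 = 0.6229 m/s
v_mean = 0.87 × 0.6229 = 0.5420 m/s
Q = A × v_mean = 24.8 × 0.5420 = 13.44 m³/s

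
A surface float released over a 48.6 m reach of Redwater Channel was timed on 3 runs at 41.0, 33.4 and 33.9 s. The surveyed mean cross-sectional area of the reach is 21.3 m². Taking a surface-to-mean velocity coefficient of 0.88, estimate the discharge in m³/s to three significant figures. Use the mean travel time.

25.2 m³/s

t̄ = (41.0 + 33.4 + 33.9) / 3 = 36.1 s
v_surface = L / t̄ = 48.6 / 36.1 = 1.346 m/s
v_mean = 0.88 × 1.346 = 1.185 m/s
Q = A × v_mean = 21.3 × 1.185 = 25.23 m³/s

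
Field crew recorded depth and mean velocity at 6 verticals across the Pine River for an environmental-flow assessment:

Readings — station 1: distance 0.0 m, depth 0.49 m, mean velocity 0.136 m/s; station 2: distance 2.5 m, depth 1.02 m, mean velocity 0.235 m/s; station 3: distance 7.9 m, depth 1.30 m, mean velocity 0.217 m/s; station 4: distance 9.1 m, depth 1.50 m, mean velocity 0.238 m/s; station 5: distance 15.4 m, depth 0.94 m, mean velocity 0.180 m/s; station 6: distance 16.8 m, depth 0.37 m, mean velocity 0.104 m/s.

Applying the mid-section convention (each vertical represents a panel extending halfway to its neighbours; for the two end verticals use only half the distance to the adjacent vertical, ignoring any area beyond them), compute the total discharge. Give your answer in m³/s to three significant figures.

w_1 = (2.5 − 0.0)/2 = 1.25 m; q_1 = 0.136 × 0.49 × 1.25 = 0.08330 m³/s
w_2 = (7.9 − 0.0)/2 = 3.95 m; q_2 = 0.235 × 1.02 × 3.95 = 0.9468 m³/s
w_3 = (9.1 − 2.5)/2 = 3.3 m; q_3 = 0.217 × 1.30 × 3.3 = 0.9309 m³/s
w_4 = (15.4 − 7.9)/2 = 3.75 m; q_4 = 0.238 × 1.50 × 3.75 = 1.339 m³/s
w_5 = (16.8 − 9.1)/2 = 3.85 m; q_5 = 0.180 × 0.94 × 3.85 = 0.6514 m³/s
w_6 = (16.8 − 15.4)/2 = 0.7 m; q_6 = 0.104 × 0.37 × 0.7 = 0.02694 m³/s
Q = Σ qᵢ = 3.978 m³/s

3.98 m³/s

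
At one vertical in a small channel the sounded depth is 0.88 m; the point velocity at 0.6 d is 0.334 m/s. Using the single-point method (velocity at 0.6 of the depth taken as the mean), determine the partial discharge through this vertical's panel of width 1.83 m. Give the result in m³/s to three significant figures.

0.538 m³/s

v̄ = v₀.₆ = 0.334 m/s
q = v̄ × d × w = 0.3340 × 0.88 × 1.83 = 0.5379 m³/s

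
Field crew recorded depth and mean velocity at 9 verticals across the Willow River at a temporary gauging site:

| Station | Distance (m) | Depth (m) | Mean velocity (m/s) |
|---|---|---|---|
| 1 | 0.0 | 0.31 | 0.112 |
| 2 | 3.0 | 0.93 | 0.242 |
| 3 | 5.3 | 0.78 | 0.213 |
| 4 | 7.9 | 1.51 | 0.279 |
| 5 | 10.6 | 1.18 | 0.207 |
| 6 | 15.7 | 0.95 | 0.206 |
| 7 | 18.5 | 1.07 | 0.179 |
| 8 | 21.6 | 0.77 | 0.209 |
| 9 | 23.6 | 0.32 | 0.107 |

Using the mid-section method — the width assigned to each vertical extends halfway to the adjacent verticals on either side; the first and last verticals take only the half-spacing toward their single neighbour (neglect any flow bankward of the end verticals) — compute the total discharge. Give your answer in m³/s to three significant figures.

w_1 = (3.0 − 0.0)/2 = 1.5 m; q_1 = 0.112 × 0.31 × 1.5 = 0.05208 m³/s
w_2 = (5.3 − 0.0)/2 = 2.65 m; q_2 = 0.242 × 0.93 × 2.65 = 0.5964 m³/s
w_3 = (7.9 − 3.0)/2 = 2.45 m; q_3 = 0.213 × 0.78 × 2.45 = 0.4070 m³/s
w_4 = (10.6 − 5.3)/2 = 2.65 m; q_4 = 0.279 × 1.51 × 2.65 = 1.116 m³/s
w_5 = (15.7 − 7.9)/2 = 3.9 m; q_5 = 0.207 × 1.18 × 3.9 = 0.9526 m³/s
w_6 = (18.5 − 10.6)/2 = 3.95 m; q_6 = 0.206 × 0.95 × 3.95 = 0.7730 m³/s
w_7 = (21.6 − 15.7)/2 = 2.95 m; q_7 = 0.179 × 1.07 × 2.95 = 0.5650 m³/s
w_8 = (23.6 − 18.5)/2 = 2.55 m; q_8 = 0.209 × 0.77 × 2.55 = 0.4104 m³/s
w_9 = (23.6 − 21.6)/2 = 1 m; q_9 = 0.107 × 0.32 × 1 = 0.03424 m³/s
Q = Σ qᵢ = 4.907 m³/s

4.91 m³/s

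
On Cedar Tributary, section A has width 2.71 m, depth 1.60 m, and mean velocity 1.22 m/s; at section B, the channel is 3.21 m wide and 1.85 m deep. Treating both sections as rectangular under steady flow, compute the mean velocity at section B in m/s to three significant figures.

Q = A₁V₁ = (2.71×1.60) × 1.22 = 5.290 m³/s
A₂ = 3.21 × 1.85 = 5.939 m²
V₂ = Q/A₂ = 5.290/5.939 = 0.8908 m/s

0.891 m/s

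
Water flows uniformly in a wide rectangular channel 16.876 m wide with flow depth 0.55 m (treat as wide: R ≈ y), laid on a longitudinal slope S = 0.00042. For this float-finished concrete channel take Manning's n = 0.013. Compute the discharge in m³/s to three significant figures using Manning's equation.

A = b·y = 16.876 × 0.55 = 9.282 m²
Wide channel: R ≈ y = 0.55 m
Q = (1/n)·A·R^(2/3)·S^(1/2) = (1/0.013) × 9.282 × 0.5500^(2/3) × 0.00042^(1/2) = 9.822 m³/s

9.82 m³/s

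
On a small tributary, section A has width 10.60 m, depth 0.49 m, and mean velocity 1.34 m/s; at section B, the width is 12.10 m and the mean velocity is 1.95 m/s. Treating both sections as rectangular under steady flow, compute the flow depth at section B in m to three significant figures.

Q = A₁V₁ = (10.60×0.49) × 1.34 = 6.960 m³/s
d₂ = Q/(b₂ V₂) = 6.960/(12.10×1.95) = 0.2950 m

0.295 m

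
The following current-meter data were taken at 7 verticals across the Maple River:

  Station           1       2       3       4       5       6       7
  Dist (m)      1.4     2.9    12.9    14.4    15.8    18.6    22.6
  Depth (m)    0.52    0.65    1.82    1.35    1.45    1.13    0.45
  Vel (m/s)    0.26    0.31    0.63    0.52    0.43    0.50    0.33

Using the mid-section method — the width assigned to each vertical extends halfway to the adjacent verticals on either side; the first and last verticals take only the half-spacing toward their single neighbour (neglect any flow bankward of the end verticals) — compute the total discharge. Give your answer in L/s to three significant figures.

w_1 = (2.9 − 1.4)/2 = 0.75 m; q_1 = 0.26 × 0.52 × 0.75 = 0.1014 m³/s
w_2 = (12.9 − 1.4)/2 = 5.75 m; q_2 = 0.31 × 0.65 × 5.75 = 1.159 m³/s
w_3 = (14.4 − 2.9)/2 = 5.75 m; q_3 = 0.63 × 1.82 × 5.75 = 6.593 m³/s
w_4 = (15.8 − 12.9)/2 = 1.45 m; q_4 = 0.52 × 1.35 × 1.45 = 1.018 m³/s
w_5 = (18.6 − 14.4)/2 = 2.1 m; q_5 = 0.43 × 1.45 × 2.1 = 1.309 m³/s
w_6 = (22.6 − 15.8)/2 = 3.4 m; q_6 = 0.50 × 1.13 × 3.4 = 1.921 m³/s
w_7 = (22.6 − 18.6)/2 = 2 m; q_7 = 0.33 × 0.45 × 2 = 0.2970 m³/s
Q = Σ qᵢ = 12.40 m³/s
= 12.40 × 1000 = 12400 L/s

12400 L/s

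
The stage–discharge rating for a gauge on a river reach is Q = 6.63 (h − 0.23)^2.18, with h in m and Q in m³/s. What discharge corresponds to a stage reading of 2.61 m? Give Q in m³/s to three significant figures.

Q = 6.63 × (2.61 − 0.23)^2.18 = 6.63 × 2.38^2.18 = 43.90 m³/s

43.9 m³/s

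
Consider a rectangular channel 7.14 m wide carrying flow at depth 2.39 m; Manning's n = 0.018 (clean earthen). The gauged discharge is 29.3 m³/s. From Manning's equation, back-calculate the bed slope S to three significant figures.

0.000592

A = b·y = 7.14 × 2.39 = 17.06 m²
P = b + 2y = 7.14 + 2×2.39 = 11.92 m
R = A/P = 17.06/11.92 = 1.432 m
S = (Q·n / (1·A·R^(2/3)))² = (29.3×0.018 / (1×17.06×1.270))² = 0.0005920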